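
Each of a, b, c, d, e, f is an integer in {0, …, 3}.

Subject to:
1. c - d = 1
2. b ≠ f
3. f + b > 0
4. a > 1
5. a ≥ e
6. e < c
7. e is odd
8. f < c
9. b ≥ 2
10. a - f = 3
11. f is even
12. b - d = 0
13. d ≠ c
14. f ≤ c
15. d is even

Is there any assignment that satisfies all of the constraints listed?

Satisfiable

Setting (a, b, c, d, e, f) = (3, 2, 3, 2, 1, 0) satisfies everything: constraint 1: c - d = 1; constraint 3: f + b = 2; constraint 10: a - f = 3, and the others follow.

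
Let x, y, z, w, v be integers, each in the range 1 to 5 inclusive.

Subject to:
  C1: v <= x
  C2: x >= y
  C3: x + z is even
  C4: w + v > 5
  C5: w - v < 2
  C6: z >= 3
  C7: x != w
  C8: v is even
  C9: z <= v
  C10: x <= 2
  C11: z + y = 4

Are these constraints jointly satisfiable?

Unsatisfiable

From constraints 6 and 9: v ≥ z and z ≥ 3, so v ≥ 3. From constraints 1 and 10: v ≤ x and x ≤ 2, so v ≤ 2. But 2 < 3, so no value of v works.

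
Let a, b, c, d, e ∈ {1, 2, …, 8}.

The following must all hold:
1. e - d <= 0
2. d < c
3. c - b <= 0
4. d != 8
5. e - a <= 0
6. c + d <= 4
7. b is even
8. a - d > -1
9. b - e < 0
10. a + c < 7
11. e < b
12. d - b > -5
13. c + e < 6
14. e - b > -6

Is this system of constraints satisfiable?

Unsatisfiable

Constraints 1, 2, 3, and 9 give b < e, e ≤ d, d < c, c ≤ b. Chaining: b < e ≤ d < c ≤ b, which forces b < b — impossible.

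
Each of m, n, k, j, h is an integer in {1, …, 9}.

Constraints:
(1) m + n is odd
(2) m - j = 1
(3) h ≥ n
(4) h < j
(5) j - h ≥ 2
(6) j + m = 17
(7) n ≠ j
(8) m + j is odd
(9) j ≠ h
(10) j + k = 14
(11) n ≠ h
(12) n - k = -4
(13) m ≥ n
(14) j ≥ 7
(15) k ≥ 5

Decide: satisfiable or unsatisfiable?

Satisfiable

Try m = 9, n = 2, k = 6, j = 8, h = 6.
Check constraint 2: m - j = 1; constraint 5: j - h = 2; constraint 6: j + m = 17. The remaining constraints are straightforward to verify.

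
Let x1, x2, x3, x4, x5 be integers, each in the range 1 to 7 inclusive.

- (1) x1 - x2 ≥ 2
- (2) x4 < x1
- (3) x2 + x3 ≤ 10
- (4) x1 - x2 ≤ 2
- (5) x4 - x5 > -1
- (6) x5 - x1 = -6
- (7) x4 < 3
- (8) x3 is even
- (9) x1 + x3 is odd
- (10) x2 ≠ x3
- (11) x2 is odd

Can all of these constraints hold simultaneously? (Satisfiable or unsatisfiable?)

Setting (x1, x2, x3, x4, x5) = (7, 5, 4, 1, 1) satisfies everything: constraint 1: x1 - x2 = 2; constraint 3: x2 + x3 = 9, and the others follow.

Satisfiable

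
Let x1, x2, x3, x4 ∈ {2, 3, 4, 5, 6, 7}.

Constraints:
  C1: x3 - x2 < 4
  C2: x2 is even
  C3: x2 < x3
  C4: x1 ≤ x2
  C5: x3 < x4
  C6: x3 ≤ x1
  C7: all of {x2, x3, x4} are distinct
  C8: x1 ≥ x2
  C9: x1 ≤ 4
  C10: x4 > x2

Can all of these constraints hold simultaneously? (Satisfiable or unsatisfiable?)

Unsatisfiable

Constraints 3, 4, and 6 give x3 ≤ x1, x1 ≤ x2, x2 < x3. Chaining: x3 ≤ x1 ≤ x2 < x3, which forces x3 < x3 — impossible.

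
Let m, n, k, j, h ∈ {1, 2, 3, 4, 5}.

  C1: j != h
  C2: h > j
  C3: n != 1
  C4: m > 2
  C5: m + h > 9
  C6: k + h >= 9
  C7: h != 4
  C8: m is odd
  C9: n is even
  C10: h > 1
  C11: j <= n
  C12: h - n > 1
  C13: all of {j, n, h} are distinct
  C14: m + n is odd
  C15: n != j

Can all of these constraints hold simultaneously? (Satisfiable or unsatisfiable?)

Satisfiable

Take m = 5, n = 2, k = 4, j = 1, h = 5. Then constraint 5: m + h = 10; constraint 6: k + h = 9, and every other listed constraint is also met.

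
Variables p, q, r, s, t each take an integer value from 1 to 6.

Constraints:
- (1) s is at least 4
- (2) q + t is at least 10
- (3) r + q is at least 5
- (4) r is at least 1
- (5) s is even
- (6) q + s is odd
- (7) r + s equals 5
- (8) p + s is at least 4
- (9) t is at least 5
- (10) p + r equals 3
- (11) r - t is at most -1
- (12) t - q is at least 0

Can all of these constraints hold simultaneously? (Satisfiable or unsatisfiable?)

One satisfying assignment is p = 2, q = 5, r = 1, s = 4, t = 5.
For the less obvious constraints — constraint 2: q + t = 10; constraint 3: r + q = 6; constraint 7: r + s = 5 — and the others hold by inspection.

Satisfiable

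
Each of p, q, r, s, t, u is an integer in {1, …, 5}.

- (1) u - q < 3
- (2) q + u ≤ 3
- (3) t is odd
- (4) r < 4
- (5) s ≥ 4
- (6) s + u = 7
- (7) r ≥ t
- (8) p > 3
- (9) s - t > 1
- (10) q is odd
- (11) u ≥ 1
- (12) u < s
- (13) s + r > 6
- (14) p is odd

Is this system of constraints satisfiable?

Satisfiable

Setting (p, q, r, s, t, u) = (5, 1, 3, 5, 3, 2) satisfies everything: constraint 1: u - q = 1; constraint 2: q + u = 3; constraint 6: s + u = 7, and the others follow.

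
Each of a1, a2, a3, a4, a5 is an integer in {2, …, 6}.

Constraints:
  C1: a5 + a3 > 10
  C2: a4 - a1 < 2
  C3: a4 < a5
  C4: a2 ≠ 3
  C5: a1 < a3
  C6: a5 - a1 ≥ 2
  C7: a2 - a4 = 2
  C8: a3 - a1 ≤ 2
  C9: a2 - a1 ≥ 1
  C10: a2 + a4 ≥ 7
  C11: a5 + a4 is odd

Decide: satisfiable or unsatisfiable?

Satisfiable

Setting (a1, a2, a3, a4, a5) = (3, 5, 5, 3, 6) satisfies everything: constraint 1: a5 + a3 = 11; constraint 2: a4 - a1 = 0, and the others follow.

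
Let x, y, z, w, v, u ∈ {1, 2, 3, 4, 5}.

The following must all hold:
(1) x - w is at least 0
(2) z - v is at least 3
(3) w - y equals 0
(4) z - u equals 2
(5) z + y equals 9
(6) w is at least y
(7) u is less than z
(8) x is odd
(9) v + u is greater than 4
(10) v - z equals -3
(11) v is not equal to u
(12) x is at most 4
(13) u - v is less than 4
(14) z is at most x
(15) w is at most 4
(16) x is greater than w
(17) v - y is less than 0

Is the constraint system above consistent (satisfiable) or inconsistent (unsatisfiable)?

From constraints 12 and 14: z ≤ x ≤ 4. From constraints 6 and 15: y ≤ w ≤ 4. Hence z + y ≤ 8. But constraint 5 requires z + y = 9, and 9 > 8. Contradiction.

Unsatisfiable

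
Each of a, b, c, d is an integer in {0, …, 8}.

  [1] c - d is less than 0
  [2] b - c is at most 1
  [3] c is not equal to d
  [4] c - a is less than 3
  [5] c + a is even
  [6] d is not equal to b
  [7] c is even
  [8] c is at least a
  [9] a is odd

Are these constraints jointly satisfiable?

Unsatisfiable

Constraint 7 makes c even and constraint 9 makes a odd, so c + a must be odd. Constraint 5 says c + a is even — contradiction.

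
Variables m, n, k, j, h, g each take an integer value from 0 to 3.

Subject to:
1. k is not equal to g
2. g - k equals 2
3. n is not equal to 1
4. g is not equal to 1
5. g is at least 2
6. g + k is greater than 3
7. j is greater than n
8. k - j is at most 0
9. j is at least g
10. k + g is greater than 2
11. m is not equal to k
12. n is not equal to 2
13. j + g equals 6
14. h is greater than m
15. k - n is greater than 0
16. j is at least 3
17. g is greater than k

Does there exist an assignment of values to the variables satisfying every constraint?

Satisfiable

One satisfying assignment is m = 0, n = 0, k = 1, j = 3, h = 1, g = 3.
For the less obvious constraints — constraint 2: g - k = 2; constraint 6: g + k = 4; constraint 8: k - j = -2 — and the others hold by inspection.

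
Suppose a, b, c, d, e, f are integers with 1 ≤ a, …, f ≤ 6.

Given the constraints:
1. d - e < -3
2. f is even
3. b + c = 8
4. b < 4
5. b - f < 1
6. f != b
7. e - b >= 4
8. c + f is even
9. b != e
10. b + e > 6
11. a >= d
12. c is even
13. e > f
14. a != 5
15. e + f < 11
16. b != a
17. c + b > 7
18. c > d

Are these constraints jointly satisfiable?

Satisfiable

Try a = 6, b = 2, c = 6, d = 2, e = 6, f = 4.
Check constraint 1: d - e = -4; constraint 3: b + c = 8; constraint 5: b - f = -2. The remaining constraints are straightforward to verify.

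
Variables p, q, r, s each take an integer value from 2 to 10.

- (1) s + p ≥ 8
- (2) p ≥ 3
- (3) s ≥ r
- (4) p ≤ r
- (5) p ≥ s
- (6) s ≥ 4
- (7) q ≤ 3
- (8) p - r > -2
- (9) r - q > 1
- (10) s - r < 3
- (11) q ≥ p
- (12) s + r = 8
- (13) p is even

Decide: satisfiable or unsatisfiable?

From constraints 5 and 6: p ≥ s and s ≥ 4, so p ≥ 4. From constraints 7 and 11: p ≤ q and q ≤ 3, so p ≤ 3. But 3 < 4, so no value of p works.

Unsatisfiable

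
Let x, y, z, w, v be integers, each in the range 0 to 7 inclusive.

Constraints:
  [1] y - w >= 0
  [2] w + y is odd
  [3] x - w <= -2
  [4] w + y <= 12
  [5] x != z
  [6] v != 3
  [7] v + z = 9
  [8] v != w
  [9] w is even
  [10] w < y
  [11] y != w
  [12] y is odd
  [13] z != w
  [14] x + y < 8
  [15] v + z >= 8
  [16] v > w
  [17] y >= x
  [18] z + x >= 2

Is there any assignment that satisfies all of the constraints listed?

One satisfying assignment is x = 0, y = 5, z = 2, w = 4, v = 7.
For the less obvious constraints — constraint 1: y - w = 1; constraint 3: x - w = -4; constraint 4: w + y = 9 — and the others hold by inspection.

Satisfiable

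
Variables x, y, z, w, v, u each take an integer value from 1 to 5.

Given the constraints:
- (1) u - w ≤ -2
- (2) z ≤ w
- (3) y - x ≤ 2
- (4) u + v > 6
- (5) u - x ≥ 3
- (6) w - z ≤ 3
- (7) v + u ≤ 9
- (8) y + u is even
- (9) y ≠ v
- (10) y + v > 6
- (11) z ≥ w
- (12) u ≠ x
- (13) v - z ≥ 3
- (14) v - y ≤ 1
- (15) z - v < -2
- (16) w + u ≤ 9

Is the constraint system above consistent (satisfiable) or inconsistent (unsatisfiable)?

Unsatisfiable

Constraints 1, 3, 5, 6, 13, and 14 give z − w ≥ -3, w − u ≥ 2, u − x ≥ 3, x − y ≥ -2, y − v ≥ -1, v − z ≥ 3.
Adding all 6 inequalities: the left sides telescope to 0, and the right sides sum to (-3) + 2 + 3 + (-2) + (-1) + 3 = 2. So 0 ≥ 2, which is false.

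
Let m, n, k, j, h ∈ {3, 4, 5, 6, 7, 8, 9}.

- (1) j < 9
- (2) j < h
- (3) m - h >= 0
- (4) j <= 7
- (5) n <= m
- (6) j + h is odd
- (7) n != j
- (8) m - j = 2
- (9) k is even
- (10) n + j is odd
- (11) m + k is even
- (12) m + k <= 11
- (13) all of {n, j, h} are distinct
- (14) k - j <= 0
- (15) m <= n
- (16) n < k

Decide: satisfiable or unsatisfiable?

Unsatisfiable

Constraints 2, 3, 14, 15, and 16 give m ≤ n, n < k, k ≤ j, j < h, h ≤ m. Chaining: m ≤ n < k ≤ j < h ≤ m, which forces m < m — impossible.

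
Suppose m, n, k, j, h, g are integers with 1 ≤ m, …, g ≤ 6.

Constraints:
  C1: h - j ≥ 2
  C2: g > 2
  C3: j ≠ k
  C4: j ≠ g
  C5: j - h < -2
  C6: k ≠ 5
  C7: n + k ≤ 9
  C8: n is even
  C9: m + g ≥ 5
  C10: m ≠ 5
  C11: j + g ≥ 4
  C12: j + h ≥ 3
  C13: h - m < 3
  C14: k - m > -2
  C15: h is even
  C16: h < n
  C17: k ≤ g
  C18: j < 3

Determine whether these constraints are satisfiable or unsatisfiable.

One satisfying assignment is m = 2, n = 6, k = 2, j = 1, h = 4, g = 6.
For the less obvious constraints — constraint 1: h - j = 3; constraint 5: j - h = -3; constraint 7: n + k = 8 — and the others hold by inspection.

Satisfiable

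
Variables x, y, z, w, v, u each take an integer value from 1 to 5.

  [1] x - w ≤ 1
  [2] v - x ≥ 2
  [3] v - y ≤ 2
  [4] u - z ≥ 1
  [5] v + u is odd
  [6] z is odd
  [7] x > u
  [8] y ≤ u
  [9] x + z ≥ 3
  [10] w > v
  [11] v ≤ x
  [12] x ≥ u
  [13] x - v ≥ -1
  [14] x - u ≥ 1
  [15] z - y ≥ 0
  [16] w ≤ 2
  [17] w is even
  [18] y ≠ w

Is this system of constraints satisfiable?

Unsatisfiable

Constraints 2, 3, 4, 14, and 15 give v − x ≥ 2, x − u ≥ 1, u − z ≥ 1, z − y ≥ 0, y − v ≥ -2.
Adding all 5 inequalities: the left sides telescope to 0, and the right sides sum to 2 + 1 + 1 + 0 + (-2) = 2. So 0 ≥ 2, which is false.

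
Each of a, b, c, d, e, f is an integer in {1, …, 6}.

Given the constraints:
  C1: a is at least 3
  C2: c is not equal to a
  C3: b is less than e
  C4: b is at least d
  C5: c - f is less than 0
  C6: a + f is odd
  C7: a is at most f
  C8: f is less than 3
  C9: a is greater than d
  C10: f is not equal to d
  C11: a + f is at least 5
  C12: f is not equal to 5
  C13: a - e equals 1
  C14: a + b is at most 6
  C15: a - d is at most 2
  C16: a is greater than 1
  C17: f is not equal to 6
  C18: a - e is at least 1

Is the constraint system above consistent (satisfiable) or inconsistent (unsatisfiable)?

Unsatisfiable

From constraints 1 and 7: f ≥ a and a ≥ 3, so f ≥ 3. From constraint 8: f ≤ 2. But 2 < 3, so no value of f works.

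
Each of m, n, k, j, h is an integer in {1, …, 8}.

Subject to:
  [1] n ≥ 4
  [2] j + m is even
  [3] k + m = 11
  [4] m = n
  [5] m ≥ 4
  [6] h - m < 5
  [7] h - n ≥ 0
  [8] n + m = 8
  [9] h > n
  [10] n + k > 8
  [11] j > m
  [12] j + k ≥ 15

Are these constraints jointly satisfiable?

The assignment m = 4, n = 4, k = 7, j = 8, h = 7 works:
  constraint 3 holds since k + m = 11.
  constraint 6 holds since h - m = 3.
  constraint 7 holds since h - n = 3.
The rest check out directly.

Satisfiable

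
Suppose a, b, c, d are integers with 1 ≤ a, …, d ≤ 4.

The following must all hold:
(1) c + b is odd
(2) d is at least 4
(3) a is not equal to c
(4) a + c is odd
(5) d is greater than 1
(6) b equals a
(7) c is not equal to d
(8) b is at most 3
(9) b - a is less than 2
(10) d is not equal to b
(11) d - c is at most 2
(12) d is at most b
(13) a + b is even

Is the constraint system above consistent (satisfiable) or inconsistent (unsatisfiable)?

Unsatisfiable

From constraints 2 and 12: b ≥ d and d ≥ 4, so b ≥ 4. From constraint 8: b ≤ 3. But 3 < 4, so no value of b works.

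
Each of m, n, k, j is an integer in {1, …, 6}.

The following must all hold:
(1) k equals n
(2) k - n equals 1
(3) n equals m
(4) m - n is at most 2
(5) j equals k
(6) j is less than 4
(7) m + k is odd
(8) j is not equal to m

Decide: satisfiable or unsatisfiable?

From constraints 1, 3, and 5, j = k = n = m, so j = m. But constraint 8 says j ≠ m. Contradiction.

Unsatisfiable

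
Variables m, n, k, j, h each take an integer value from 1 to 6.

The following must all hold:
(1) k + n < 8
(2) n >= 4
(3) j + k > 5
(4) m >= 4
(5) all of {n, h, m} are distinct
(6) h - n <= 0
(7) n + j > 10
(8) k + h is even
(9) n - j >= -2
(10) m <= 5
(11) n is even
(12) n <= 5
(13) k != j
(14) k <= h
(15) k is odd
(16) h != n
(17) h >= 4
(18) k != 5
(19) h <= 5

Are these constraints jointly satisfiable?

Unsatisfiable

Constraints 2, 4, 10, 12, 17, and 19 confine each of n, h, m to the 2 values {4, 5}.
Constraint 5 requires all 3 of them to be distinct, but only 2 values are available — impossible by the pigeonhole principle.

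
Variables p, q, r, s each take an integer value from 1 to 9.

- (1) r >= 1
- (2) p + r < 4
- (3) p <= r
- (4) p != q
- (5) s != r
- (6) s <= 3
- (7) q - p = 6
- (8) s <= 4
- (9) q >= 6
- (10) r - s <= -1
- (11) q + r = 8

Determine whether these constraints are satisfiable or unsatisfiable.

The assignment p = 1, q = 7, r = 1, s = 3 works:
  constraint 2 holds since p + r = 2.
  constraint 7 holds since q - p = 6.
The rest check out directly.

Satisfiable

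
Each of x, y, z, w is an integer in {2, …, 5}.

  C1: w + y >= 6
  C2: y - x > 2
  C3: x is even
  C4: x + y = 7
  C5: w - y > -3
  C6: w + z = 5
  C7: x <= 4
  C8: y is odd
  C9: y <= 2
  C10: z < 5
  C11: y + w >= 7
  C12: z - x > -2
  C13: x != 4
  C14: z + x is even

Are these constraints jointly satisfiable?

Unsatisfiable

From constraint 7: x ≤ 4. From constraint 9: y ≤ 2. Hence x + y ≤ 6. But constraint 4 requires x + y = 7, and 7 > 6. Contradiction.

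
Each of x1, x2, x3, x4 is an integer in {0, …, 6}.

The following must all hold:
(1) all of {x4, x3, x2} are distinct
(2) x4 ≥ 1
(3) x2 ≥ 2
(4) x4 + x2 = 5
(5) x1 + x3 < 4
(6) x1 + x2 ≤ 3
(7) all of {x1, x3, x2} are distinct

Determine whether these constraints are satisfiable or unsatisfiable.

Satisfiable

Take x1 = 0, x2 = 3, x3 = 1, x4 = 2. Then constraint 4: x4 + x2 = 5; constraint 5: x1 + x3 = 1, and every other listed constraint is also met.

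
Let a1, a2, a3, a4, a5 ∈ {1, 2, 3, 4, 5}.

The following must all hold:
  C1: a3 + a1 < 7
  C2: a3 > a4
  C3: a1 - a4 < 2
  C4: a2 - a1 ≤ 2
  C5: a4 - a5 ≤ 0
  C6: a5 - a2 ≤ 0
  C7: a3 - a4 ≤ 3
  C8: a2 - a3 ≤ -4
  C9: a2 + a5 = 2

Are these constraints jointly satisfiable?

Constraints 5, 6, 7, and 8 give a2 − a5 ≥ 0, a5 − a4 ≥ 0, a4 − a3 ≥ -3, a3 − a2 ≥ 4.
Adding all 4 inequalities: the left sides telescope to 0, and the right sides sum to 0 + 0 + (-3) + 4 = 1. So 0 ≥ 1, which is false.

Unsatisfiable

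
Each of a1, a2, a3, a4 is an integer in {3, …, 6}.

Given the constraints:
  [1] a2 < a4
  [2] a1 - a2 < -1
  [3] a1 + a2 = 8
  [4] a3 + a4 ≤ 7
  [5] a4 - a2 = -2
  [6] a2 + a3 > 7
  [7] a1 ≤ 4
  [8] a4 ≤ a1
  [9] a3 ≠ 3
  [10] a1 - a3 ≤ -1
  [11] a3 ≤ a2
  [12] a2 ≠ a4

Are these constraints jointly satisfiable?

Constraints 1, 8, 10, and 11 give a1 < a3, a3 ≤ a2, a2 < a4, a4 ≤ a1. Chaining: a1 < a3 ≤ a2 < a4 ≤ a1, which forces a1 < a1 — impossible.

Unsatisfiable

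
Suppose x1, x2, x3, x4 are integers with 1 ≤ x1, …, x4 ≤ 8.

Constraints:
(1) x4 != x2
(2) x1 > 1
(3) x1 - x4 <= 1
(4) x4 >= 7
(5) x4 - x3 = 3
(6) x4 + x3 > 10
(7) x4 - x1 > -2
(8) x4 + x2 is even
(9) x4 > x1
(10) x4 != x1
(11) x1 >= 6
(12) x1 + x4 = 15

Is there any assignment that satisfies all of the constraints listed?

The assignment x1 = 7, x2 = 4, x3 = 5, x4 = 8 works:
  constraint 3 holds since x1 - x4 = -1.
  constraint 5 holds since x4 - x3 = 3.
  constraint 6 holds since x4 + x3 = 13.
The rest check out directly.

Satisfiable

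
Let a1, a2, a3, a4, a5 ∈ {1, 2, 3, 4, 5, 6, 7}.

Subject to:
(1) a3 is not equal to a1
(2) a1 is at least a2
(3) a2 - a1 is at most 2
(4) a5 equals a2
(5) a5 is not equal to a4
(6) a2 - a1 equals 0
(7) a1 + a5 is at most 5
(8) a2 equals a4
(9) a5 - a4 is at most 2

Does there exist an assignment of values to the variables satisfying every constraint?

Unsatisfiable

From constraints 4 and 8, a5 = a2 = a4, so a5 = a4. But constraint 5 says a5 ≠ a4. Contradiction.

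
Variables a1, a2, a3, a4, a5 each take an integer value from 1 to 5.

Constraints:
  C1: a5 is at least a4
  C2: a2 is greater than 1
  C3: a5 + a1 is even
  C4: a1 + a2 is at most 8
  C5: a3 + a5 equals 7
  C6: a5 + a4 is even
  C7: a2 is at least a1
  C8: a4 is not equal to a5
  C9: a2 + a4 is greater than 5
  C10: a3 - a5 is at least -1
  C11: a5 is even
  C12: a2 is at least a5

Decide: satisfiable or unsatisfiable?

Satisfiable

One satisfying assignment is a1 = 2, a2 = 4, a3 = 3, a4 = 2, a5 = 4.
For the less obvious constraints — constraint 4: a1 + a2 = 6; constraint 5: a3 + a5 = 7 — and the others hold by inspection.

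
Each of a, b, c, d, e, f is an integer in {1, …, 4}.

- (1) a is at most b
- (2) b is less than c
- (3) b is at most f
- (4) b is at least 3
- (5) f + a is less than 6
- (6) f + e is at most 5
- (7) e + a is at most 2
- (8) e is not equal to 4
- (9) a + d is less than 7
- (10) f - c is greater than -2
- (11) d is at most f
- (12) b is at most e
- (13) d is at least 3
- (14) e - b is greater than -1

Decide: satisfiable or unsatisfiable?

Unsatisfiable

From constraints 11 and 13: f ≥ d ≥ 3. From constraints 4 and 12: e ≥ b ≥ 3. Hence f + e ≥ 6. But constraint 6 requires f + e ≤ 5, and 5 < 6. Contradiction.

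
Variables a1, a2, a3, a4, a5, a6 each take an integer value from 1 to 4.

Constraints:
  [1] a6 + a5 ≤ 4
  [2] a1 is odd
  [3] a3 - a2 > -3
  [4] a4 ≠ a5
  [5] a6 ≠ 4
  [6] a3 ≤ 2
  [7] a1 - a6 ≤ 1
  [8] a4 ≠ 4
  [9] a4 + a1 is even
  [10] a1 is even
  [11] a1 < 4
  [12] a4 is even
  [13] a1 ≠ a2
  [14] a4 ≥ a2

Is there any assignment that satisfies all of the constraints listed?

Constraint 12 makes a4 even and constraint 2 makes a1 odd, so a4 + a1 must be odd. Constraint 9 says a4 + a1 is even — contradiction.

Unsatisfiable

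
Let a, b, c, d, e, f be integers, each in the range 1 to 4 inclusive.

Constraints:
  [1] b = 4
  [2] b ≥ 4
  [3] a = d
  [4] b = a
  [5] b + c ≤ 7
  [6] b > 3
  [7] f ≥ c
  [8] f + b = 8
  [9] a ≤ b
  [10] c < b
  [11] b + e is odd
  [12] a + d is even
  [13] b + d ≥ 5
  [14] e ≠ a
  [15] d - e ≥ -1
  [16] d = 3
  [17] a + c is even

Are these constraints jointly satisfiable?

Constraint 1 fixes b = 4 and constraint 16 fixes d = 3. Constraints 3 and 4 give b = a = d, so b = d. But 4 ≠ 3 — contradiction.

Unsatisfiable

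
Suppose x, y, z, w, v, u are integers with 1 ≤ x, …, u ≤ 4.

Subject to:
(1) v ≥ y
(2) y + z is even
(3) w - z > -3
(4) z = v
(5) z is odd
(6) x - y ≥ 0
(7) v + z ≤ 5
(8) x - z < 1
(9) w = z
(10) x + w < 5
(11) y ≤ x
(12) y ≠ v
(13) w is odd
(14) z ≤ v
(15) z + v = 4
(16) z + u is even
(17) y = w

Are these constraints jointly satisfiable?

From constraints 4, 9, and 17, y = w = z = v, so y = v. But constraint 12 says y ≠ v. Contradiction.

Unsatisfiable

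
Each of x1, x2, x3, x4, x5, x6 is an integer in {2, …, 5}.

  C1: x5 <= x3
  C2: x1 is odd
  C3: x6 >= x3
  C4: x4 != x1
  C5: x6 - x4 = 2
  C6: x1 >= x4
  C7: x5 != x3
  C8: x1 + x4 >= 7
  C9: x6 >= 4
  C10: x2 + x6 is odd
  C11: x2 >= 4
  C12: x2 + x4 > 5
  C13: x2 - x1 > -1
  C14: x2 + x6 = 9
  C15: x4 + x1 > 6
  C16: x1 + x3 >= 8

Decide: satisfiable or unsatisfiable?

Satisfiable

One satisfying assignment is x1 = 5, x2 = 5, x3 = 4, x4 = 2, x5 = 3, x6 = 4.
For the less obvious constraints — constraint 5: x6 - x4 = 2; constraint 8: x1 + x4 = 7 — and the others hold by inspection.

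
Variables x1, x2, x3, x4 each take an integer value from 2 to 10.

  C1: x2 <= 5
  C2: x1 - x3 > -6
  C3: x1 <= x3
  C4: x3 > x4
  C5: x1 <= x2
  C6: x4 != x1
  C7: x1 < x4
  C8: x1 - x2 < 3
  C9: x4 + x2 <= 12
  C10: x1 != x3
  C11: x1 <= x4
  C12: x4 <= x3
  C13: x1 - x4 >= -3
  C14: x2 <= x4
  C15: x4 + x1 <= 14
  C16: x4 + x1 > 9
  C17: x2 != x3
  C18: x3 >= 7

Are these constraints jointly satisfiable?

Try x1 = 5, x2 = 5, x3 = 9, x4 = 7.
Check constraint 2: x1 - x3 = -4; constraint 8: x1 - x2 = 0; constraint 9: x4 + x2 = 12. The remaining constraints are straightforward to verify.

Satisfiable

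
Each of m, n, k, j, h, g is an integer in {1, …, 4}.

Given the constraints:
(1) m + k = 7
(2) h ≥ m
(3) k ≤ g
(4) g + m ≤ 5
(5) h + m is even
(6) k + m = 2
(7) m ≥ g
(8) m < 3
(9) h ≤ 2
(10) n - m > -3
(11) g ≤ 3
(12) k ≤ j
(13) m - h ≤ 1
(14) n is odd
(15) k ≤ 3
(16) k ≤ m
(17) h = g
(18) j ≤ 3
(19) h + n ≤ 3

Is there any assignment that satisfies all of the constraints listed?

Unsatisfiable

From constraints 2 and 9: m ≤ h ≤ 2. From constraints 3 and 11: k ≤ g ≤ 3. Hence m + k ≤ 5. But constraint 1 requires m + k = 7, and 7 > 5. Contradiction.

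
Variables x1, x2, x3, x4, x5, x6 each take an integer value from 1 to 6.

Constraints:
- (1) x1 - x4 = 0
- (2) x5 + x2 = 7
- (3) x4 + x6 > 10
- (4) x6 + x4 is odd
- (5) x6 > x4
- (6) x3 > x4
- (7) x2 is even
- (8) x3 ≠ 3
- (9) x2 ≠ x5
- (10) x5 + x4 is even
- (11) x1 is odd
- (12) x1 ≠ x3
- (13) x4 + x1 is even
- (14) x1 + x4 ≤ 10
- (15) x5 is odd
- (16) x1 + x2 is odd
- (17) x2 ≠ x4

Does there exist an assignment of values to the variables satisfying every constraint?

Setting (x1, x2, x3, x4, x5, x6) = (5, 6, 6, 5, 1, 6) satisfies everything: constraint 1: x1 - x4 = 0; constraint 2: x5 + x2 = 7; constraint 3: x4 + x6 = 11, and the others follow.

Satisfiable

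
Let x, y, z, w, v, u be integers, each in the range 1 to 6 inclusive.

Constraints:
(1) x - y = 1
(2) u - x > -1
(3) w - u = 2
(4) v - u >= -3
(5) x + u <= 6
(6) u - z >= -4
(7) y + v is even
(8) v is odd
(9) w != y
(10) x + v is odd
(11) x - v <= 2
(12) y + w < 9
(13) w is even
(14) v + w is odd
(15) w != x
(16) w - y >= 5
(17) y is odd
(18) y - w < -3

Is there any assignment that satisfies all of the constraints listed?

Satisfiable

Try x = 2, y = 1, z = 6, w = 6, v = 1, u = 4.
Check constraint 1: x - y = 1; constraint 2: u - x = 2. The remaining constraints are straightforward to verify.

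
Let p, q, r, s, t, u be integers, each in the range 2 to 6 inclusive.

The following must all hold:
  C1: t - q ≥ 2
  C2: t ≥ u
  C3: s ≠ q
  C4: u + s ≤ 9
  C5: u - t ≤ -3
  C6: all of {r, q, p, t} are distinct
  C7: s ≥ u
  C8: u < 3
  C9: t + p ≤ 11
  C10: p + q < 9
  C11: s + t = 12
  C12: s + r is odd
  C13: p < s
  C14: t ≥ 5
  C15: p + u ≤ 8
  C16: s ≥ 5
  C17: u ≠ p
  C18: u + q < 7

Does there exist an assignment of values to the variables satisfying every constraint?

Satisfiable

Setting (p, q, r, s, t, u) = (4, 2, 5, 6, 6, 2) satisfies everything: constraint 1: t - q = 4; constraint 4: u + s = 8, and the others follow.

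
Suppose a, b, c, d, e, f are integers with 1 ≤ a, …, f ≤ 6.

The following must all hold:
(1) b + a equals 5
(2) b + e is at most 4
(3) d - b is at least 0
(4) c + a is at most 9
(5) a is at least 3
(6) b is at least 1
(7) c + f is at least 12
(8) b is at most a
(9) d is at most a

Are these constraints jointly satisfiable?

Satisfiable

Take a = 3, b = 2, c = 6, d = 2, e = 2, f = 6. Then constraint 1: b + a = 5; constraint 2: b + e = 4, and every other listed constraint is also met.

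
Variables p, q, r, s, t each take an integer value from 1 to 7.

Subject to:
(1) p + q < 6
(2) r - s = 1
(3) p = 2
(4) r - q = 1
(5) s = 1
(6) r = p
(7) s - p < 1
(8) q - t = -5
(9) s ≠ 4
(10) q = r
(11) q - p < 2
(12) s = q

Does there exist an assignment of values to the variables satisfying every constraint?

Unsatisfiable

Constraint 5 fixes s = 1 and constraint 3 fixes p = 2. Constraints 6, 10, and 12 give s = q = r = p, so s = p. But 1 ≠ 2 — contradiction.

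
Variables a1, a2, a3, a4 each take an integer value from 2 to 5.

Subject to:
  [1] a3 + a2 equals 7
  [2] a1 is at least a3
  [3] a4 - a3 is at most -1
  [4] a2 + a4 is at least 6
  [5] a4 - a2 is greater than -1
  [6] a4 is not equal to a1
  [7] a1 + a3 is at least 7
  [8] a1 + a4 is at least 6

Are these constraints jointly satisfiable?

One satisfying assignment is a1 = 5, a2 = 2, a3 = 5, a4 = 4.
For the less obvious constraints — constraint 1: a3 + a2 = 7; constraint 3: a4 - a3 = -1; constraint 4: a2 + a4 = 6 — and the others hold by inspection.

Satisfiable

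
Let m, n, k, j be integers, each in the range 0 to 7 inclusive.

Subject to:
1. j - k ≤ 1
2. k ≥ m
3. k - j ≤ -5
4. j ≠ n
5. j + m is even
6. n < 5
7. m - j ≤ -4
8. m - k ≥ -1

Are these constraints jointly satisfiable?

Unsatisfiable

Constraints 1, 7, and 8 give k − j ≥ -1, j − m ≥ 4, m − k ≥ -1.
Adding all 3 inequalities: the left sides telescope to 0, and the right sides sum to (-1) + 4 + (-1) = 2. So 0 ≥ 2, which is false.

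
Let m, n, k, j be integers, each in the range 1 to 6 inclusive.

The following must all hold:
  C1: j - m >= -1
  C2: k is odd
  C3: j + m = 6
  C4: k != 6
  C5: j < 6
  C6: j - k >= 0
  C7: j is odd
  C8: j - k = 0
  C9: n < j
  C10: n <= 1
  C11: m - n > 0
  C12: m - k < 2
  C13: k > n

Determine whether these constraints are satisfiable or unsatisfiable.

The assignment m = 3, n = 1, k = 3, j = 3 works:
  constraint 1 holds since j - m = 0.
  constraint 3 holds since j + m = 6.
  constraint 6 holds since j - k = 0.
The rest check out directly.

Satisfiable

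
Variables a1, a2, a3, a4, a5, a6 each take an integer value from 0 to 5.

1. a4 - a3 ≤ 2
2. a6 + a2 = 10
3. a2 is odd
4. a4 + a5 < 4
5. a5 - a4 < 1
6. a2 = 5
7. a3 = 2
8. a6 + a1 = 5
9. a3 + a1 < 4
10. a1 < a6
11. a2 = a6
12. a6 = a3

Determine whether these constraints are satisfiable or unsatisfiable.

Constraint 6 fixes a2 = 5 and constraint 7 fixes a3 = 2. Constraints 11 and 12 give a2 = a6 = a3, so a2 = a3. But 5 ≠ 2 — contradiction.

Unsatisfiable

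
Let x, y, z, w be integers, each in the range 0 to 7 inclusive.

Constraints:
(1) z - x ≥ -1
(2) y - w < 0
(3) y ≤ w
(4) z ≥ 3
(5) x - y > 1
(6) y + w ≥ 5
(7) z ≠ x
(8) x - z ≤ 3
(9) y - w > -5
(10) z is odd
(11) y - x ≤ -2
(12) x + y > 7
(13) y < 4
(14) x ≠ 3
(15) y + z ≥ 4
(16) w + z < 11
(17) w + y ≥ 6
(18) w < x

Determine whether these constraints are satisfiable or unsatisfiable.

The assignment x = 6, y = 2, z = 5, w = 5 works:
  constraint 1 holds since z - x = -1.
  constraint 2 holds since y - w = -3.
  constraint 5 holds since x - y = 4.
The rest check out directly.

Satisfiable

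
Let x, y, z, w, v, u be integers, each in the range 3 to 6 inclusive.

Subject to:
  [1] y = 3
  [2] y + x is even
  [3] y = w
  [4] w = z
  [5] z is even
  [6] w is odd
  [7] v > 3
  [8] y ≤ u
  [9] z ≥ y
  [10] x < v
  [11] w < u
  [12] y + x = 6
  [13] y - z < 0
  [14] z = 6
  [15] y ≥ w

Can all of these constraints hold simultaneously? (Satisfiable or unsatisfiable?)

Constraint 1 fixes y = 3 and constraint 14 fixes z = 6. Constraints 3 and 4 give y = w = z, so y = z. But 3 ≠ 6 — contradiction.

Unsatisfiable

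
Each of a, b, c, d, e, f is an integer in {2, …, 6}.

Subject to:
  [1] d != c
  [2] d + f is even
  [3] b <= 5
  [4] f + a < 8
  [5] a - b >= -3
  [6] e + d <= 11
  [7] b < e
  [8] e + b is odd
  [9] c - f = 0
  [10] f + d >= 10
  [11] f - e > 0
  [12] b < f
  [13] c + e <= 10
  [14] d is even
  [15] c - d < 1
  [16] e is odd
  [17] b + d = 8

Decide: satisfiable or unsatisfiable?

Satisfiable

One satisfying assignment is a = 2, b = 2, c = 4, d = 6, e = 3, f = 4.
For the less obvious constraints — constraint 4: f + a = 6; constraint 5: a - b = 0 — and the others hold by inspection.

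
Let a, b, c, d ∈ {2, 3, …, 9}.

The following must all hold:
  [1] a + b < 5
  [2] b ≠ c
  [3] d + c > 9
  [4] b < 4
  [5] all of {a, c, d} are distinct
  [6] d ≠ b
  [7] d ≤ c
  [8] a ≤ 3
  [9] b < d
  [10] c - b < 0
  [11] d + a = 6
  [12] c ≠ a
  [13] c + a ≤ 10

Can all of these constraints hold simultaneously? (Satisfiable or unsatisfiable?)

Constraints 7, 9, and 10 give d ≤ c, c < b, b < d. Chaining: d ≤ c < b < d, which forces d < d — impossible.

Unsatisfiable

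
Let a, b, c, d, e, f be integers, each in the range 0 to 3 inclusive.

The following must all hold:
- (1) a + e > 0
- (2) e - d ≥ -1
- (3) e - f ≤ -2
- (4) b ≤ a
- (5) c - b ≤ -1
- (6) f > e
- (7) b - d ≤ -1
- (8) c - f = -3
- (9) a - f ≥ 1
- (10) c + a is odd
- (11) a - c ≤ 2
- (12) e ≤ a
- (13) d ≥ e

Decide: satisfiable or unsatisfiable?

Constraints 2, 3, 5, 7, 9, and 11 give f − e ≥ 2, e − d ≥ -1, d − b ≥ 1, b − c ≥ 1, c − a ≥ -2, a − f ≥ 1.
Adding all 6 inequalities: the left sides telescope to 0, and the right sides sum to 2 + (-1) + 1 + 1 + (-2) + 1 = 2. So 0 ≥ 2, which is false.

Unsatisfiable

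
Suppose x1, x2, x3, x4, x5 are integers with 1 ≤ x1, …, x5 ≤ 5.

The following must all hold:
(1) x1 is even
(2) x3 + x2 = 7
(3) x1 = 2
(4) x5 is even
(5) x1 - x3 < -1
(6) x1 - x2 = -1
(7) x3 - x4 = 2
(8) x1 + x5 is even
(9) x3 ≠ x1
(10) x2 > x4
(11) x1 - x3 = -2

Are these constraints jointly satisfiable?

The assignment x1 = 2, x2 = 3, x3 = 4, x4 = 2, x5 = 2 works:
  constraint 2 holds since x3 + x2 = 7.
  constraint 5 holds since x1 - x3 = -2.
The rest check out directly.

Satisfiable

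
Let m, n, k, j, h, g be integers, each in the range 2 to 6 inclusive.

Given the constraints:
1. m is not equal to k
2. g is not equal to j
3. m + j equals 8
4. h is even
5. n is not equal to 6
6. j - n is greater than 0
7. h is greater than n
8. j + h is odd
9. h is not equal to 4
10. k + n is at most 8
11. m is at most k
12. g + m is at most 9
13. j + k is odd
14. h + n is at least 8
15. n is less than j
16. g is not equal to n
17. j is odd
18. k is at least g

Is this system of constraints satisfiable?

Satisfiable

Setting (m, n, k, j, h, g) = (3, 2, 6, 5, 6, 3) satisfies everything: constraint 3: m + j = 8; constraint 6: j - n = 3; constraint 10: k + n = 8, and the others follow.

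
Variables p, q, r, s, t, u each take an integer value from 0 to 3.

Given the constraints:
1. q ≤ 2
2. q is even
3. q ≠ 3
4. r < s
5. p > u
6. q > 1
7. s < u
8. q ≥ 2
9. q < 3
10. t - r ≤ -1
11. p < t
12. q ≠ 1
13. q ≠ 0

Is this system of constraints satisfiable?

Unsatisfiable

Constraints 4, 5, 7, 10, and 11 give t < r, r < s, s < u, u < p, p < t. Chaining: t < r < s < u < p < t, which forces t < t — impossible.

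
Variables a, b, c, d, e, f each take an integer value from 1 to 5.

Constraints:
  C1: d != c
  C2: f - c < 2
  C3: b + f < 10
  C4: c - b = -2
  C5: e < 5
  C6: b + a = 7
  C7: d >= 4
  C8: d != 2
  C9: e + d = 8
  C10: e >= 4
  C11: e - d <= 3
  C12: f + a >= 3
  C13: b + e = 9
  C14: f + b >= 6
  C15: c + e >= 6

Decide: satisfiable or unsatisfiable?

Try a = 2, b = 5, c = 3, d = 4, e = 4, f = 4.
Check constraint 2: f - c = 1; constraint 3: b + f = 9; constraint 4: c - b = -2. The remaining constraints are straightforward to verify.

Satisfiable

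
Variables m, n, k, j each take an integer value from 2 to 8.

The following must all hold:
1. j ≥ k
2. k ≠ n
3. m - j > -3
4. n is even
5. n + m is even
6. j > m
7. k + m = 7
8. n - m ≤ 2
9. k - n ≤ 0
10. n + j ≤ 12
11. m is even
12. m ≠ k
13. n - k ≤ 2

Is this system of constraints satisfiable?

Take m = 4, n = 4, k = 3, j = 6. Then constraint 3: m - j = -2; constraint 7: k + m = 7, and every other listed constraint is also met.

Satisfiable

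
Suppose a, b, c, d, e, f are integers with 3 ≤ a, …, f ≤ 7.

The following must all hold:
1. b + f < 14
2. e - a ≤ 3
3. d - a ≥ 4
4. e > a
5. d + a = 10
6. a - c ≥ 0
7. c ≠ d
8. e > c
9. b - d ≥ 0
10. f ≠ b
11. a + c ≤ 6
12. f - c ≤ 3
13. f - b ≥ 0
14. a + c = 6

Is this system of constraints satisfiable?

Constraints 3, 6, 9, 12, and 13 give a − c ≥ 0, c − f ≥ -3, f − b ≥ 0, b − d ≥ 0, d − a ≥ 4.
Adding all 5 inequalities: the left sides telescope to 0, and the right sides sum to 0 + (-3) + 0 + 0 + 4 = 1. So 0 ≥ 1, which is false.

Unsatisfiable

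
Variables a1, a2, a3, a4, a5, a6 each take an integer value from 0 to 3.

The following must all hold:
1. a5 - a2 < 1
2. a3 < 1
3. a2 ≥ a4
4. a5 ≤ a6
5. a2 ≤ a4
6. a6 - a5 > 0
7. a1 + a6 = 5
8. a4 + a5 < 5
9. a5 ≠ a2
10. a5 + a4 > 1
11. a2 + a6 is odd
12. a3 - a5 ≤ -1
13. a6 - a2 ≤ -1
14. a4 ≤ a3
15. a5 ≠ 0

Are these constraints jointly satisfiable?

Constraints 5, 6, 12, 13, and 14 give a6 < a2, a2 ≤ a4, a4 ≤ a3, a3 < a5, a5 < a6. Chaining: a6 < a2 ≤ a4 ≤ a3 < a5 < a6, which forces a6 < a6 — impossible.

Unsatisfiable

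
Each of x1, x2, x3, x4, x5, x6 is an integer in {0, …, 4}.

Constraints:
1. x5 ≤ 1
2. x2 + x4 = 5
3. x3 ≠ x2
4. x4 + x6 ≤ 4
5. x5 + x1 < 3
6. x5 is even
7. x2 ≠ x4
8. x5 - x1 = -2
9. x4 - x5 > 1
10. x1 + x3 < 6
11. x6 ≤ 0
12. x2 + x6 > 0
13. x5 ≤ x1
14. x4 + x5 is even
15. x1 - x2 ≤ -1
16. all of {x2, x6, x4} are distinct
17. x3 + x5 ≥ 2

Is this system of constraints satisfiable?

Satisfiable

Setting (x1, x2, x3, x4, x5, x6) = (2, 3, 2, 2, 0, 0) satisfies everything: constraint 2: x2 + x4 = 5; constraint 4: x4 + x6 = 2; constraint 5: x5 + x1 = 2, and the others follow.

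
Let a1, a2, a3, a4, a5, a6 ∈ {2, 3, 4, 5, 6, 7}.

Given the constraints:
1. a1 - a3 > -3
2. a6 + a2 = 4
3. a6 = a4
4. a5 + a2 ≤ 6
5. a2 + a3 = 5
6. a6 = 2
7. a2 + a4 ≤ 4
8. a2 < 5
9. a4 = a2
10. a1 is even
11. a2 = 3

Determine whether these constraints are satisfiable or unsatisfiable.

Constraint 6 fixes a6 = 2 and constraint 11 fixes a2 = 3. Constraints 3 and 9 give a6 = a4 = a2, so a6 = a2. But 2 ≠ 3 — contradiction.

Unsatisfiable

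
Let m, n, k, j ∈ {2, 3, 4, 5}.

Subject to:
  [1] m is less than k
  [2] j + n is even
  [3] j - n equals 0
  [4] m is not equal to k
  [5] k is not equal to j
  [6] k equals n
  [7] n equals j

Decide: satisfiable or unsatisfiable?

From constraints 6 and 7, k = n = j, so k = j. But constraint 5 says k ≠ j. Contradiction.

Unsatisfiable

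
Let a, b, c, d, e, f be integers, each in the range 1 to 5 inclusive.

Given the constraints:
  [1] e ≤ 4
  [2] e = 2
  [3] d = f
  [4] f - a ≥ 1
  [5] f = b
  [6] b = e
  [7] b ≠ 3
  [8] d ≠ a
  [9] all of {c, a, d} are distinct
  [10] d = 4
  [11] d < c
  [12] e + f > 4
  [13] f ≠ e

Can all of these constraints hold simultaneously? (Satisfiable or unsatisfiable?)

Unsatisfiable

Constraint 10 fixes d = 4 and constraint 2 fixes e = 2. Constraints 3, 5, and 6 give d = f = b = e, so d = e. But 4 ≠ 2 — contradiction.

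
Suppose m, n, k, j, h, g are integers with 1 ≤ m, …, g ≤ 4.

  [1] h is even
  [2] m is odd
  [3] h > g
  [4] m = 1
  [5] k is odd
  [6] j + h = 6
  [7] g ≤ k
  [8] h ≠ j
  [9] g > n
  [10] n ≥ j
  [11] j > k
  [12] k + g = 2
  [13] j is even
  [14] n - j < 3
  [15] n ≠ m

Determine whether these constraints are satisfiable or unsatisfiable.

Unsatisfiable

Constraints 7, 9, 10, and 11 give g ≤ k, k < j, j ≤ n, n < g. Chaining: g ≤ k < j ≤ n < g, which forces g < g — impossible.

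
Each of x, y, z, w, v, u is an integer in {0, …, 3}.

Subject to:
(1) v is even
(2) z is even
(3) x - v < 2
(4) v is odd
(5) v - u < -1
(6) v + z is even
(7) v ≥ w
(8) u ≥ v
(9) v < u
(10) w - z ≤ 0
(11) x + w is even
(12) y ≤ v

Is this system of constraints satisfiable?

Unsatisfiable

Constraint 4 makes v odd and constraint 2 makes z even, so v + z must be odd. Constraint 6 says v + z is even — contradiction.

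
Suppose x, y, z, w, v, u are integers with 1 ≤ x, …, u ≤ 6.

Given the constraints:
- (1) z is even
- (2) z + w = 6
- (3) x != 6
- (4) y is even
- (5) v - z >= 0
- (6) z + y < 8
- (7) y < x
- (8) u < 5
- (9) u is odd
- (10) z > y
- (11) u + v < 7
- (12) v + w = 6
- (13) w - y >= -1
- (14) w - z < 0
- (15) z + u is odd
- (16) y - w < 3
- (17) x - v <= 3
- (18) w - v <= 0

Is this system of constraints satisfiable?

Satisfiable

Try x = 4, y = 2, z = 4, w = 2, v = 4, u = 1.
Check constraint 2: z + w = 6; constraint 5: v - z = 0; constraint 6: z + y = 6. The remaining constraints are straightforward to verify.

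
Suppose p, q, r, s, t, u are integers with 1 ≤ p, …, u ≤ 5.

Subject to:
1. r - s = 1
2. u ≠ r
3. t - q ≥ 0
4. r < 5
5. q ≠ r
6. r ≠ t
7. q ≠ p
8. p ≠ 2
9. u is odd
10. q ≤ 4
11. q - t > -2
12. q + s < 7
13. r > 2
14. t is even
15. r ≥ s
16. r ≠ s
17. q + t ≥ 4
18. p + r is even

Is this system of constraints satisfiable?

Setting (p, q, r, s, t, u) = (1, 2, 3, 2, 2, 5) satisfies everything: constraint 1: r - s = 1; constraint 3: t - q = 0, and the others follow.

Satisfiable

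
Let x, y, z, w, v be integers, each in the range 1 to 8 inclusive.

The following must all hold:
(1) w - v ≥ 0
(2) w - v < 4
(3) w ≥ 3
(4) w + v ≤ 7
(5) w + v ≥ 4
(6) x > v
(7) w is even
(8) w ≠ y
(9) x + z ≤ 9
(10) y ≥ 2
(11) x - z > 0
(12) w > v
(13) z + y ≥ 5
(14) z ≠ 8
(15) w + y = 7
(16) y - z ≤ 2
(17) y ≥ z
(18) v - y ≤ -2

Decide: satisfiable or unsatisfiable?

One satisfying assignment is x = 6, y = 3, z = 3, w = 4, v = 1.
For the less obvious constraints — constraint 1: w - v = 3; constraint 2: w - v = 3; constraint 4: w + v = 5 — and the others hold by inspection.

Satisfiable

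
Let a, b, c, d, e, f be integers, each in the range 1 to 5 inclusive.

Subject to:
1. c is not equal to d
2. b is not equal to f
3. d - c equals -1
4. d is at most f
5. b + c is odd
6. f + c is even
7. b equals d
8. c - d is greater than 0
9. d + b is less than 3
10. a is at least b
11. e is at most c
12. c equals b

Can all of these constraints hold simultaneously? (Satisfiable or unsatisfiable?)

From constraints 7 and 12, c = b = d, so c = d. But constraint 1 says c ≠ d. Contradiction.

Unsatisfiable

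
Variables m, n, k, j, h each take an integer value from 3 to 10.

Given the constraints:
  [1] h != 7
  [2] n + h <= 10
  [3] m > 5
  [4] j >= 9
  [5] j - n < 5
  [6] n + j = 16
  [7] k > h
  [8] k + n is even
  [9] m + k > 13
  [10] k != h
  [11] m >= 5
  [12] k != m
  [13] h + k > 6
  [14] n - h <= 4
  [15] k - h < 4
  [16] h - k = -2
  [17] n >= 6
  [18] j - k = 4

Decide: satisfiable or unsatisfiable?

Setting (m, n, k, j, h) = (10, 7, 5, 9, 3) satisfies everything: constraint 2: n + h = 10; constraint 5: j - n = 2, and the others follow.

Satisfiable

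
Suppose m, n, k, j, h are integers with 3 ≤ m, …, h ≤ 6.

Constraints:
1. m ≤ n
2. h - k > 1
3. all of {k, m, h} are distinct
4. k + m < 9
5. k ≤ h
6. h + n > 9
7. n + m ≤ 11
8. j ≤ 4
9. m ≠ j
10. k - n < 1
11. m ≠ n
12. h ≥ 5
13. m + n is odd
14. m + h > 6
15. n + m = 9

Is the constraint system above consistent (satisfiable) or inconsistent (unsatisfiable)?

The assignment m = 3, n = 6, k = 4, j = 4, h = 6 works:
  constraint 2 holds since h - k = 2.
  constraint 4 holds since k + m = 7.
The rest check out directly.

Satisfiable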